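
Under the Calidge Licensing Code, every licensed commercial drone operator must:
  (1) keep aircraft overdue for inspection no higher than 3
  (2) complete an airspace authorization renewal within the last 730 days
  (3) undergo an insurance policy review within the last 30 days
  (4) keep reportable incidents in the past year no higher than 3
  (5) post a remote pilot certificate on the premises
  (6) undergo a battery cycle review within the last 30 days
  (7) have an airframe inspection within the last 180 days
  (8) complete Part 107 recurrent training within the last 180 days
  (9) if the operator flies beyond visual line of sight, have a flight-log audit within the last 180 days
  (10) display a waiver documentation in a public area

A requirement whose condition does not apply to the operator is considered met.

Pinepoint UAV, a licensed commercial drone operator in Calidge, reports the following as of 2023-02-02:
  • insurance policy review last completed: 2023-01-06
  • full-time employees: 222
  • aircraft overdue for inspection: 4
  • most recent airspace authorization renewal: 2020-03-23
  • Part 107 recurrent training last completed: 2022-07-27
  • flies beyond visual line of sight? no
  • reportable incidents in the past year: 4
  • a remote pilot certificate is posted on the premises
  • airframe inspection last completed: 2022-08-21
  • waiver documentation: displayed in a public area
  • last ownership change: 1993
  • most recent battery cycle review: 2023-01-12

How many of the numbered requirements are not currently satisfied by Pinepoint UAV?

4

1. aircraft overdue for inspection 4 > 3 → not met
2. airspace authorization renewal 1046 days ago vs limit 730 → not met
3. insurance policy review 27 days ago vs limit 30 → met
4. reportable incidents in the past year 4 > 3 → not met
5. remote pilot certificate present → met
6. battery cycle review 21 days ago vs limit 30 → met
7. airframe inspection 165 days ago vs limit 180 → met
8. Part 107 recurrent training 190 days ago vs limit 180 → not met
9. condition 'flies beyond visual line of sight' does not hold → requirement n/a → met
10. waiver documentation present → met
Not met: 4 of 10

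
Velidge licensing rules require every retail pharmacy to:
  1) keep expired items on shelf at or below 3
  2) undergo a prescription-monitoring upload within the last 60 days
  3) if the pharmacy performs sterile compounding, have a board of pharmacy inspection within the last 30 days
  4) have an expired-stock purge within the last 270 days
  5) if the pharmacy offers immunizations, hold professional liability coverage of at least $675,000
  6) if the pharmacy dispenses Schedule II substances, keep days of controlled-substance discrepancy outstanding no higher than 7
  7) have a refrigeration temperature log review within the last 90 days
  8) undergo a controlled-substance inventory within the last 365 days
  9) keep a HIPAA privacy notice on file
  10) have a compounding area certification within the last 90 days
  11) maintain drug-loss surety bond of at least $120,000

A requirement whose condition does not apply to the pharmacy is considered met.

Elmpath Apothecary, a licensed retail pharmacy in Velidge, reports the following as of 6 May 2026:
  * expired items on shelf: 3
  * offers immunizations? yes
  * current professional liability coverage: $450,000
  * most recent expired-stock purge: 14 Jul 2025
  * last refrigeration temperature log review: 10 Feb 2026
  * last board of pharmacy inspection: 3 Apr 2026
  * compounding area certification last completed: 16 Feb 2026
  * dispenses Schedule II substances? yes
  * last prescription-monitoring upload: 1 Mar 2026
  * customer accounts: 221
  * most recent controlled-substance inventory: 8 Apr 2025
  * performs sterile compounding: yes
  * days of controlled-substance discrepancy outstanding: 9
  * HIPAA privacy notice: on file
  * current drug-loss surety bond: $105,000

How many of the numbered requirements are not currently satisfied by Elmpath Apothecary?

1. expired items on shelf 3 ≤ 3 → met
2. prescription-monitoring upload 66 days ago vs limit 60 → not met
3. condition 'performs sterile compounding' holds; board of pharmacy inspection 33 days ago vs limit 30 → not met
4. expired-stock purge 296 days ago vs limit 270 → not met
5. condition 'offers immunizations' holds; professional liability coverage $450,000 < $675,000 → not met
6. condition 'dispenses Schedule II substances' holds; days of controlled-substance discrepancy outstanding 9 > 7 → not met
7. refrigeration temperature log review 85 days ago vs limit 90 → met
8. controlled-substance inventory 393 days ago vs limit 365 → not met
9. HIPAA privacy notice present → met
10. compounding area certification 79 days ago vs limit 90 → met
11. drug-loss surety bond $105,000 < $120,000 → not met
Not met: 7 of 11

7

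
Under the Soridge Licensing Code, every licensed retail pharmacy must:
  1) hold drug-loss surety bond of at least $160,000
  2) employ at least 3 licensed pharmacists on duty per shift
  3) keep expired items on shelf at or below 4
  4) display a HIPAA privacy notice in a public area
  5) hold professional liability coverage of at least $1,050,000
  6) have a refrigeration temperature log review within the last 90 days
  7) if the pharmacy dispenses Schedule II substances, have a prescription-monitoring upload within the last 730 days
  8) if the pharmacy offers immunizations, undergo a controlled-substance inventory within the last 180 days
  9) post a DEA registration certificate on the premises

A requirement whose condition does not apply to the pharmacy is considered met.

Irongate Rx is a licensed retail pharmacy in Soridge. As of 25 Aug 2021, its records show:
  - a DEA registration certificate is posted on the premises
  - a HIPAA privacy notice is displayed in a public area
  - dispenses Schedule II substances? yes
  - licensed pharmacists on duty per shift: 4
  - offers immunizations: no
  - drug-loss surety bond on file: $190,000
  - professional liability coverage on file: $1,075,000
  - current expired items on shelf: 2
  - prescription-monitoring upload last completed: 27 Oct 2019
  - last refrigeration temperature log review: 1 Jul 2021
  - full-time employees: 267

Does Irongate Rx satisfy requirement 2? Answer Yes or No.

2. licensed pharmacists on duty per shift 4 ≥ 3 → met

Yes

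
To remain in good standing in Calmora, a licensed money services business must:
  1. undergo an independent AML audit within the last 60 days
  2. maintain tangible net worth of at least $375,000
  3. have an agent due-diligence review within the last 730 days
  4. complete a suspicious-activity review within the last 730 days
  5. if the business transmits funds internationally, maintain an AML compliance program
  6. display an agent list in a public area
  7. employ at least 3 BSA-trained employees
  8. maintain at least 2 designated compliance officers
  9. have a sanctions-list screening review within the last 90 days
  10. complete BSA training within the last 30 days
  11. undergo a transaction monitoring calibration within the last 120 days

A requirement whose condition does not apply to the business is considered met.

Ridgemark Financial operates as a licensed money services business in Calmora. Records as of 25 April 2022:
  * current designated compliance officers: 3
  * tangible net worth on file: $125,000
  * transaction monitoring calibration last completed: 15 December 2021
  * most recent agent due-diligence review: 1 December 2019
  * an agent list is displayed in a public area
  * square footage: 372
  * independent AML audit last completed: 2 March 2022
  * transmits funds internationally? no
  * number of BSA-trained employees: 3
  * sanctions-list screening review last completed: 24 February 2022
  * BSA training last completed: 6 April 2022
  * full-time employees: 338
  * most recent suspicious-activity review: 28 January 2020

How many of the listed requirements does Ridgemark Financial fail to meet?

1. independent AML audit 54 days ago vs limit 60 → met
2. tangible net worth $125,000 < $375,000 → not met
3. agent due-diligence review 876 days ago vs limit 730 → not met
4. suspicious-activity review 818 days ago vs limit 730 → not met
5. condition 'transmits funds internationally' does not hold → requirement n/a → met
6. agent list present → met
7. BSA-trained employees 3 ≥ 3 → met
8. designated compliance officers 3 ≥ 2 → met
9. sanctions-list screening review 60 days ago vs limit 90 → met
10. BSA training 19 days ago vs limit 30 → met
11. transaction monitoring calibration 131 days ago vs limit 120 → not met
Not met: 4 of 11

4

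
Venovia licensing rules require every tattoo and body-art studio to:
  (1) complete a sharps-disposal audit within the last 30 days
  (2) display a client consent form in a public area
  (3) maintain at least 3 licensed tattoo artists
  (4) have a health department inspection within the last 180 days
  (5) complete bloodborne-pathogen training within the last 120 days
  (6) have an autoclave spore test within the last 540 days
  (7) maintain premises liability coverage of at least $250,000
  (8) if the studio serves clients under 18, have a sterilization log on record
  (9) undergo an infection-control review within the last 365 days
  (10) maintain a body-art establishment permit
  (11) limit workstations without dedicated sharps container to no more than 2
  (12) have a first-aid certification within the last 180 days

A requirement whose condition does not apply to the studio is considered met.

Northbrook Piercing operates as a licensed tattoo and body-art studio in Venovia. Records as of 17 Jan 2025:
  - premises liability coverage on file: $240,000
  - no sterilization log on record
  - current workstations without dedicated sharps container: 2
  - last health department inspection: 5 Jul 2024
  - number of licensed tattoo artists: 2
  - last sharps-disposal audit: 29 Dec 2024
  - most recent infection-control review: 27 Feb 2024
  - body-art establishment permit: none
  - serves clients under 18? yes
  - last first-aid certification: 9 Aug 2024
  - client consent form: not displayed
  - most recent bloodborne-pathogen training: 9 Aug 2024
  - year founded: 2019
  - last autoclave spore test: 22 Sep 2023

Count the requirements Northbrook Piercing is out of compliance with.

7

1. sharps-disposal audit 19 days ago vs limit 30 → met
2. client consent form absent → not met
3. licensed tattoo artists 2 < 3 → not met
4. health department inspection 196 days ago vs limit 180 → not met
5. bloodborne-pathogen training 161 days ago vs limit 120 → not met
6. autoclave spore test 483 days ago vs limit 540 → met
7. premises liability coverage $240,000 < $250,000 → not met
8. condition 'serves clients under 18' holds; sterilization log absent → not met
9. infection-control review 325 days ago vs limit 365 → met
10. body-art establishment permit absent → not met
11. workstations without dedicated sharps container 2 ≤ 2 → met
12. first-aid certification 161 days ago vs limit 180 → met
Not met: 7 of 12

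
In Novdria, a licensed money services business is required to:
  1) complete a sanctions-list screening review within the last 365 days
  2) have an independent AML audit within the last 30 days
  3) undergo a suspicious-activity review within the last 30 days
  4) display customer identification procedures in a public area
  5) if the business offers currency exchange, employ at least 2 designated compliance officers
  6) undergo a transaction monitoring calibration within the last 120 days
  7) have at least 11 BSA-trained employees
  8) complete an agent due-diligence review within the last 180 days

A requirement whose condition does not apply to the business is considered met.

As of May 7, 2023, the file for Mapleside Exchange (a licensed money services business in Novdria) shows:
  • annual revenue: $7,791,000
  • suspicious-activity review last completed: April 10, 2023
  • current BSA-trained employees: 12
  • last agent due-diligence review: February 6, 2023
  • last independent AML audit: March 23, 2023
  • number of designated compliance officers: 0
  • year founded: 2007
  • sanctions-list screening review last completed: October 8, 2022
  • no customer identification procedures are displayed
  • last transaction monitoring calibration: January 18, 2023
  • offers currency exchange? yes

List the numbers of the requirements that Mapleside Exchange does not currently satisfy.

1. sanctions-list screening review 211 days ago vs limit 365 → met
2. independent AML audit 45 days ago vs limit 30 → not met
3. suspicious-activity review 27 days ago vs limit 30 → met
4. customer identification procedures absent → not met
5. condition 'offers currency exchange' holds; designated compliance officers 0 < 2 → not met
6. transaction monitoring calibration 109 days ago vs limit 120 → met
7. BSA-trained employees 12 ≥ 11 → met
8. agent due-diligence review 90 days ago vs limit 180 → met
Not met: 2, 4, 5

2, 4, 5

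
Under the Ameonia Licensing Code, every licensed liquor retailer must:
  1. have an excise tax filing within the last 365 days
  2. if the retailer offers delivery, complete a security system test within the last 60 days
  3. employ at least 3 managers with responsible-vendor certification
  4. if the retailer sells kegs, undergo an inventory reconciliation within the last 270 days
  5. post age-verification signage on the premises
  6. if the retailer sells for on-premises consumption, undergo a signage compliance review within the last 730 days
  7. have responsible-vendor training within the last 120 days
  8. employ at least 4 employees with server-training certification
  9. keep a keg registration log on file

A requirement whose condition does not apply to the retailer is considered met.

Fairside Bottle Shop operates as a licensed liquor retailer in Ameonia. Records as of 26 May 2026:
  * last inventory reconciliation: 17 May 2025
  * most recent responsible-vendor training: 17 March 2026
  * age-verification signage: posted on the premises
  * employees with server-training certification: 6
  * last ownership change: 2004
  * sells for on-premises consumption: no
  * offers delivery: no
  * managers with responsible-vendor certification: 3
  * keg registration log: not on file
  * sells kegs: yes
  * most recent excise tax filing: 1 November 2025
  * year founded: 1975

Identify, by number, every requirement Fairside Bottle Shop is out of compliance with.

1. excise tax filing 206 days ago vs limit 365 → met
2. condition 'offers delivery' does not hold → requirement n/a → met
3. managers with responsible-vendor certification 3 ≥ 3 → met
4. condition 'sells kegs' holds; inventory reconciliation 374 days ago vs limit 270 → not met
5. age-verification signage present → met
6. condition 'sells for on-premises consumption' does not hold → requirement n/a → met
7. responsible-vendor training 70 days ago vs limit 120 → met
8. employees with server-training certification 6 ≥ 4 → met
9. keg registration log absent → not met
Not met: 4, 9

4, 9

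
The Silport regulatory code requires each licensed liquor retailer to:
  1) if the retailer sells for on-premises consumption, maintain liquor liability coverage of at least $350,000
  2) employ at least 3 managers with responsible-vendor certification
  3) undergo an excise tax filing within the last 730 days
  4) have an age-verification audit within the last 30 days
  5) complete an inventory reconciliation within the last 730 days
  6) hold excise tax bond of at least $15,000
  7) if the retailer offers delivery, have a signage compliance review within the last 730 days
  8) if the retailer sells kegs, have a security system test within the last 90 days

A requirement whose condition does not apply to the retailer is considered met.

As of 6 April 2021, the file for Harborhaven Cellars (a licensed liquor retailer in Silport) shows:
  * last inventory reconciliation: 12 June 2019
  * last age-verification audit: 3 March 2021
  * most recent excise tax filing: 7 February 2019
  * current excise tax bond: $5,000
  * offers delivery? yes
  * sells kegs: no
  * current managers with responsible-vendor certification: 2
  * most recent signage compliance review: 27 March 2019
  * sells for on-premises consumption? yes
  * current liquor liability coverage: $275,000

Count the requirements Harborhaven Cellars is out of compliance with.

6

1. condition 'sells for on-premises consumption' holds; liquor liability coverage $275,000 < $350,000 → not met
2. managers with responsible-vendor certification 2 < 3 → not met
3. excise tax filing 789 days ago vs limit 730 → not met
4. age-verification audit 34 days ago vs limit 30 → not met
5. inventory reconciliation 664 days ago vs limit 730 → met
6. excise tax bond $5,000 < $15,000 → not met
7. condition 'offers delivery' holds; signage compliance review 741 days ago vs limit 730 → not met
8. condition 'sells kegs' does not hold → requirement n/a → met
Not met: 6 of 8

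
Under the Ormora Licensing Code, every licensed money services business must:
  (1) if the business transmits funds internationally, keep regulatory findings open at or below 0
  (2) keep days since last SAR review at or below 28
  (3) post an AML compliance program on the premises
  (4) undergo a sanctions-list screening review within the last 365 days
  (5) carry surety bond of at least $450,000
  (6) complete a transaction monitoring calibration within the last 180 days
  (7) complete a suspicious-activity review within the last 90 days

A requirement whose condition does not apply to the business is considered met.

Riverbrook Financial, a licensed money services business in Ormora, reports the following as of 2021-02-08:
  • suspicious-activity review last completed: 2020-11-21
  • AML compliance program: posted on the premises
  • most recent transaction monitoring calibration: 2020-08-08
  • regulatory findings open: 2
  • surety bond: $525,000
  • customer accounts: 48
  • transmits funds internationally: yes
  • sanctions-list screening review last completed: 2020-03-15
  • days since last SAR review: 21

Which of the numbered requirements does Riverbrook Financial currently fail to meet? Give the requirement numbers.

1. condition 'transmits funds internationally' holds; regulatory findings open 2 > 0 → not met
2. days since last SAR review 21 ≤ 28 → met
3. AML compliance program present → met
4. sanctions-list screening review 330 days ago vs limit 365 → met
5. surety bond $525,000 ≥ $450,000 → met
6. transaction monitoring calibration 184 days ago vs limit 180 → not met
7. suspicious-activity review 79 days ago vs limit 90 → met
Not met: 1, 6

1, 6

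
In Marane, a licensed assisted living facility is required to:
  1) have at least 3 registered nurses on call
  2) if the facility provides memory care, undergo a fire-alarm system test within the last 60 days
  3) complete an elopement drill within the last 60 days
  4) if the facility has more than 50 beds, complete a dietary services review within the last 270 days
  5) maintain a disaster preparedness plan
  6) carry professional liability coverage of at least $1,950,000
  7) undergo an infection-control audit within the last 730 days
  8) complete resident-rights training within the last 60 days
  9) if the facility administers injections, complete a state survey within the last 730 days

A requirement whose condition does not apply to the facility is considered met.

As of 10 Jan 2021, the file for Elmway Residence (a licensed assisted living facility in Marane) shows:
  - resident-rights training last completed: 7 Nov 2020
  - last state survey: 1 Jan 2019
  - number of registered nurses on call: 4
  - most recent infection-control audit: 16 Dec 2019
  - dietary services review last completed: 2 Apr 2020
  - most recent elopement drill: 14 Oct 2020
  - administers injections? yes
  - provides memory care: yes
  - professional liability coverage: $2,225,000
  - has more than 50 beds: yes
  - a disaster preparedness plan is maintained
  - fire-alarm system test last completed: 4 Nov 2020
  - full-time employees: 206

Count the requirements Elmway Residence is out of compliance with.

5

1. registered nurses on call 4 ≥ 3 → met
2. condition 'provides memory care' holds; fire-alarm system test 67 days ago vs limit 60 → not met
3. elopement drill 88 days ago vs limit 60 → not met
4. condition 'has more than 50 beds' holds; dietary services review 283 days ago vs limit 270 → not met
5. disaster preparedness plan present → met
6. professional liability coverage $2,225,000 ≥ $1,950,000 → met
7. infection-control audit 391 days ago vs limit 730 → met
8. resident-rights training 64 days ago vs limit 60 → not met
9. condition 'administers injections' holds; state survey 740 days ago vs limit 730 → not met
Not met: 5 of 9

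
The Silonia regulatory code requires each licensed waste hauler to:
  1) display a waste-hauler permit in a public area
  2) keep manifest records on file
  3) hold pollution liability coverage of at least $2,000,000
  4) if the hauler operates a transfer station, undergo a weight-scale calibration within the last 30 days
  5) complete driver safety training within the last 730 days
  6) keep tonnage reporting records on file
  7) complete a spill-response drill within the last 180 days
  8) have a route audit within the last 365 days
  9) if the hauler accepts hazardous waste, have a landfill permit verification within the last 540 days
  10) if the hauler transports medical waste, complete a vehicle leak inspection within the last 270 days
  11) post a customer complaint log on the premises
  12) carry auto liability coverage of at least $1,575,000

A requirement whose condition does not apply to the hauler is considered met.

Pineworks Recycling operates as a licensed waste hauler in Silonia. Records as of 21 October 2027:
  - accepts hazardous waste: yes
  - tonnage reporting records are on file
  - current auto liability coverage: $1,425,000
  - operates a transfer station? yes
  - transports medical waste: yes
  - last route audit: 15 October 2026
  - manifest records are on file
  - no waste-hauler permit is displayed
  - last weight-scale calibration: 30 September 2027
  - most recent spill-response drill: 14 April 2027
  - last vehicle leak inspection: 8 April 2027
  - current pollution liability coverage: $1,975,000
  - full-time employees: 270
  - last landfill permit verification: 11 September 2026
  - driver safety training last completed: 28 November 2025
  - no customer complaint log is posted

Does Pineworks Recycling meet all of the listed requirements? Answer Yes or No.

No

1. waste-hauler permit absent → not met
2. manifest records present → met
3. pollution liability coverage $1,975,000 < $2,000,000 → not met
4. condition 'operates a transfer station' holds; weight-scale calibration 21 days ago vs limit 30 → met
5. driver safety training 692 days ago vs limit 730 → met
6. tonnage reporting records present → met
7. spill-response drill 190 days ago vs limit 180 → not met
8. route audit 371 days ago vs limit 365 → not met
9. condition 'accepts hazardous waste' holds; landfill permit verification 405 days ago vs limit 540 → met
10. condition 'transports medical waste' holds; vehicle leak inspection 196 days ago vs limit 270 → met
11. customer complaint log absent → not met
12. auto liability coverage $1,425,000 < $1,575,000 → not met
Not met: 1, 3, 7, 8, 11, 12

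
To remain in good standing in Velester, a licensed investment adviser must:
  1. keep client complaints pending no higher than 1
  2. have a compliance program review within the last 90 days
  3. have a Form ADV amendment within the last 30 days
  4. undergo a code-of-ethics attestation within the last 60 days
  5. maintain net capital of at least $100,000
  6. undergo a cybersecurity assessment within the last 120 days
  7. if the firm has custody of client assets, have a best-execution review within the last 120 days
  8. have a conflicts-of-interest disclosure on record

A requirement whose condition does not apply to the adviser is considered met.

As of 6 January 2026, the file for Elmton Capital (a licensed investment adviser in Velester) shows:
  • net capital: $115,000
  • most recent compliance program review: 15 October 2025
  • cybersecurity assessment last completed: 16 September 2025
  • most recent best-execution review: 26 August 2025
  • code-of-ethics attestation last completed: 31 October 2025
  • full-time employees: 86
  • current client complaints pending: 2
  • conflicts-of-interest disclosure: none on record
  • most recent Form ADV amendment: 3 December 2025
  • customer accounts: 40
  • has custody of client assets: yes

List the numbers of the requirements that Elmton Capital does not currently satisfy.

1, 3, 4, 7, 8

1. client complaints pending 2 > 1 → not met
2. compliance program review 83 days ago vs limit 90 → met
3. Form ADV amendment 34 days ago vs limit 30 → not met
4. code-of-ethics attestation 67 days ago vs limit 60 → not met
5. net capital $115,000 ≥ $100,000 → met
6. cybersecurity assessment 112 days ago vs limit 120 → met
7. condition 'has custody of client assets' holds; best-execution review 133 days ago vs limit 120 → not met
8. conflicts-of-interest disclosure absent → not met
Not met: 1, 3, 4, 7, 8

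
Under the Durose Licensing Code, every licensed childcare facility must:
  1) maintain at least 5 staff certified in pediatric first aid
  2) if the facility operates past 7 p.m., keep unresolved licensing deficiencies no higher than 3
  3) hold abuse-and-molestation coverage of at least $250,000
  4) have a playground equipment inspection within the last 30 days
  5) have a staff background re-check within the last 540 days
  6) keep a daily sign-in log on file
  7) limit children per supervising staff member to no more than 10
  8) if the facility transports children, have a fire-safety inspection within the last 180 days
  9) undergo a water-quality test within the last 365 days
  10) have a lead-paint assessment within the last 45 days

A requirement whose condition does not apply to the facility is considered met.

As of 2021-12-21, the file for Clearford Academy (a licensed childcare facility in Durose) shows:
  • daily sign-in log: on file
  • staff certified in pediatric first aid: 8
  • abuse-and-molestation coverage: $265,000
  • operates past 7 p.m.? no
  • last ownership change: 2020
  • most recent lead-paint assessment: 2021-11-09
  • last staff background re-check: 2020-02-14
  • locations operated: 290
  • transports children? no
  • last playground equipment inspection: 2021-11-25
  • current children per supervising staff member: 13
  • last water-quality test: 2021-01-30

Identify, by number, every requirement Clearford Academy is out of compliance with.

1. staff certified in pediatric first aid 8 ≥ 5 → met
2. condition 'operates past 7 p.m.' does not hold → requirement n/a → met
3. abuse-and-molestation coverage $265,000 ≥ $250,000 → met
4. playground equipment inspection 26 days ago vs limit 30 → met
5. staff background re-check 676 days ago vs limit 540 → not met
6. daily sign-in log present → met
7. children per supervising staff member 13 > 10 → not met
8. condition 'transports children' does not hold → requirement n/a → met
9. water-quality test 325 days ago vs limit 365 → met
10. lead-paint assessment 42 days ago vs limit 45 → met
Not met: 5, 7

5, 7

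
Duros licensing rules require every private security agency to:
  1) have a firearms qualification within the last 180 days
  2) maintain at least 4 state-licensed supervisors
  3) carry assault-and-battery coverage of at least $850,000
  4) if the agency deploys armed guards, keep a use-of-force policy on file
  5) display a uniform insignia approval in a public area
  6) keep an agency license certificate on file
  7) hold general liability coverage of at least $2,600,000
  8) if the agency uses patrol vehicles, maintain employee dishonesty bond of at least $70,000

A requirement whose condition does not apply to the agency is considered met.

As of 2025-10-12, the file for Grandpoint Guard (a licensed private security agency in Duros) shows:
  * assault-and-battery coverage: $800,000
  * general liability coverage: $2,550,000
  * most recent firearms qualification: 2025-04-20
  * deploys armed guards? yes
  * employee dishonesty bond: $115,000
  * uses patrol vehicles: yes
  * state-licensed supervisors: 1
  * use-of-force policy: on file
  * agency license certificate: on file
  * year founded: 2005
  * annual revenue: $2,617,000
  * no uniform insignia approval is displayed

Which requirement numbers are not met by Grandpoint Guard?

1. firearms qualification 175 days ago vs limit 180 → met
2. state-licensed supervisors 1 < 4 → not met
3. assault-and-battery coverage $800,000 < $850,000 → not met
4. condition 'deploys armed guards' holds; use-of-force policy present → met
5. uniform insignia approval absent → not met
6. agency license certificate present → met
7. general liability coverage $2,550,000 < $2,600,000 → not met
8. condition 'uses patrol vehicles' holds; employee dishonesty bond $115,000 ≥ $70,000 → met
Not met: 2, 3, 5, 7

2, 3, 5, 7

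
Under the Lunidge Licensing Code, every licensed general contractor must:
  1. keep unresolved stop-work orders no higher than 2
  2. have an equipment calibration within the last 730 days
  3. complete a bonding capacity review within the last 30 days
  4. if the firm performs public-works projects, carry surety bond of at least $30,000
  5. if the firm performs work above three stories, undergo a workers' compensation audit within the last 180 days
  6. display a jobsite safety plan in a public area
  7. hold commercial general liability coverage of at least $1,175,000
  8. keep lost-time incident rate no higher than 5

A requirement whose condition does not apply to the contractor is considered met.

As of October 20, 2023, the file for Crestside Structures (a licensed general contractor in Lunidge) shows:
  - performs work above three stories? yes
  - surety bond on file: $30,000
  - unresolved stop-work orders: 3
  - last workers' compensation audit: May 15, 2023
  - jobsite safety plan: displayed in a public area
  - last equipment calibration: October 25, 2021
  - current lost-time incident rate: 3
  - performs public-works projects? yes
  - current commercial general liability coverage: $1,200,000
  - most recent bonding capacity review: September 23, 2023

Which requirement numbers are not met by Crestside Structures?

1. unresolved stop-work orders 3 > 2 → not met
2. equipment calibration 725 days ago vs limit 730 → met
3. bonding capacity review 27 days ago vs limit 30 → met
4. condition 'performs public-works projects' holds; surety bond $30,000 ≥ $30,000 → met
5. condition 'performs work above three stories' holds; workers' compensation audit 158 days ago vs limit 180 → met
6. jobsite safety plan present → met
7. commercial general liability coverage $1,200,000 ≥ $1,175,000 → met
8. lost-time incident rate 3 ≤ 5 → met
Not met: 1

1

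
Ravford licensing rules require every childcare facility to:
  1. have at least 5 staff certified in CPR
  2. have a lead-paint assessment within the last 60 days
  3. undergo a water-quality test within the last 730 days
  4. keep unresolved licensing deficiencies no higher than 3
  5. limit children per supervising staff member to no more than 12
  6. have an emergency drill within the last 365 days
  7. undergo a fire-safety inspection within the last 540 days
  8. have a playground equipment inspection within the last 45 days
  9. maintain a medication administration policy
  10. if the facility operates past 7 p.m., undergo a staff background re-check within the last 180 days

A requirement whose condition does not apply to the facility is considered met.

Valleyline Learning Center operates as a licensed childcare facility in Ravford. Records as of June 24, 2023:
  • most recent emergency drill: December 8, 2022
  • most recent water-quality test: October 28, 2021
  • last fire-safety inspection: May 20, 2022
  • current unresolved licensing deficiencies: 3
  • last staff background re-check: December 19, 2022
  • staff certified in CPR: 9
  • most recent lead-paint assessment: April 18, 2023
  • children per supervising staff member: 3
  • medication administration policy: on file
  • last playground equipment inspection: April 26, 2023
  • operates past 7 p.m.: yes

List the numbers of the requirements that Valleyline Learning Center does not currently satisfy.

2, 8, 10

1. staff certified in CPR 9 ≥ 5 → met
2. lead-paint assessment 67 days ago vs limit 60 → not met
3. water-quality test 604 days ago vs limit 730 → met
4. unresolved licensing deficiencies 3 ≤ 3 → met
5. children per supervising staff member 3 ≤ 12 → met
6. emergency drill 198 days ago vs limit 365 → met
7. fire-safety inspection 400 days ago vs limit 540 → met
8. playground equipment inspection 59 days ago vs limit 45 → not met
9. medication administration policy present → met
10. condition 'operates past 7 p.m.' holds; staff background re-check 187 days ago vs limit 180 → not met
Not met: 2, 8, 10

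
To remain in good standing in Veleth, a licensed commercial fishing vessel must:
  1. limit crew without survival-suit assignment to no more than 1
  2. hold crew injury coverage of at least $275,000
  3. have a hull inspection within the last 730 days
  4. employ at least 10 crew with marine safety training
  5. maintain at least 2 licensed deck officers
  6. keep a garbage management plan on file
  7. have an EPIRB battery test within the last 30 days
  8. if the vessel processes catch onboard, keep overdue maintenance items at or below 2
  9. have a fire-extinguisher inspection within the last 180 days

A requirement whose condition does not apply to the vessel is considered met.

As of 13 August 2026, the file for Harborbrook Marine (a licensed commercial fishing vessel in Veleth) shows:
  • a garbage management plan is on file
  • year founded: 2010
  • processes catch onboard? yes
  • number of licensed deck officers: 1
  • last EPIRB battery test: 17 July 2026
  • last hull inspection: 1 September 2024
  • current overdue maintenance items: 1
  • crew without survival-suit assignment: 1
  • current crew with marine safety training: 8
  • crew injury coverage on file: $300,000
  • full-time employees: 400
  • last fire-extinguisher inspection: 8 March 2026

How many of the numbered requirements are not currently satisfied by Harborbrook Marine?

1. crew without survival-suit assignment 1 ≤ 1 → met
2. crew injury coverage $300,000 ≥ $275,000 → met
3. hull inspection 711 days ago vs limit 730 → met
4. crew with marine safety training 8 < 10 → not met
5. licensed deck officers 1 < 2 → not met
6. garbage management plan present → met
7. EPIRB battery test 27 days ago vs limit 30 → met
8. condition 'processes catch onboard' holds; overdue maintenance items 1 ≤ 2 → met
9. fire-extinguisher inspection 158 days ago vs limit 180 → met
Not met: 2 of 9

2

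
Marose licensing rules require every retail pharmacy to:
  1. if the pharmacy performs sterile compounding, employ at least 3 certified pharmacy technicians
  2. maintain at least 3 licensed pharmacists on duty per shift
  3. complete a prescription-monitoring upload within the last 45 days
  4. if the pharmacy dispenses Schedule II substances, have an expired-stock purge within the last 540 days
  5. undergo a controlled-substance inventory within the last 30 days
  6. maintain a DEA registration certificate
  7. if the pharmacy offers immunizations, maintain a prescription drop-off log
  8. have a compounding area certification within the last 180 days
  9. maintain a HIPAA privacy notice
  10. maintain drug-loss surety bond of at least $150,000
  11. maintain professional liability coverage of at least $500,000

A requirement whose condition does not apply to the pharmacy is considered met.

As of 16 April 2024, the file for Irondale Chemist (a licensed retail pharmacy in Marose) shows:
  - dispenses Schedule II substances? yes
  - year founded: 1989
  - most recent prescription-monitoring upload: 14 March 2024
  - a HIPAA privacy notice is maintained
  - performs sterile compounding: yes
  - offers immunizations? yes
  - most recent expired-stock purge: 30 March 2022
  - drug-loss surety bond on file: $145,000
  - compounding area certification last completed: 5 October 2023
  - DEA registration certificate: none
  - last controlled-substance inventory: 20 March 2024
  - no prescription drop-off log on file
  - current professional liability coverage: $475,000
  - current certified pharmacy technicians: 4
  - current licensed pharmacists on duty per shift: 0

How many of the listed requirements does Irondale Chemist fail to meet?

7

1. condition 'performs sterile compounding' holds; certified pharmacy technicians 4 ≥ 3 → met
2. licensed pharmacists on duty per shift 0 < 3 → not met
3. prescription-monitoring upload 33 days ago vs limit 45 → met
4. condition 'dispenses Schedule II substances' holds; expired-stock purge 748 days ago vs limit 540 → not met
5. controlled-substance inventory 27 days ago vs limit 30 → met
6. DEA registration certificate absent → not met
7. condition 'offers immunizations' holds; prescription drop-off log absent → not met
8. compounding area certification 194 days ago vs limit 180 → not met
9. HIPAA privacy notice present → met
10. drug-loss surety bond $145,000 < $150,000 → not met
11. professional liability coverage $475,000 < $500,000 → not met
Not met: 7 of 11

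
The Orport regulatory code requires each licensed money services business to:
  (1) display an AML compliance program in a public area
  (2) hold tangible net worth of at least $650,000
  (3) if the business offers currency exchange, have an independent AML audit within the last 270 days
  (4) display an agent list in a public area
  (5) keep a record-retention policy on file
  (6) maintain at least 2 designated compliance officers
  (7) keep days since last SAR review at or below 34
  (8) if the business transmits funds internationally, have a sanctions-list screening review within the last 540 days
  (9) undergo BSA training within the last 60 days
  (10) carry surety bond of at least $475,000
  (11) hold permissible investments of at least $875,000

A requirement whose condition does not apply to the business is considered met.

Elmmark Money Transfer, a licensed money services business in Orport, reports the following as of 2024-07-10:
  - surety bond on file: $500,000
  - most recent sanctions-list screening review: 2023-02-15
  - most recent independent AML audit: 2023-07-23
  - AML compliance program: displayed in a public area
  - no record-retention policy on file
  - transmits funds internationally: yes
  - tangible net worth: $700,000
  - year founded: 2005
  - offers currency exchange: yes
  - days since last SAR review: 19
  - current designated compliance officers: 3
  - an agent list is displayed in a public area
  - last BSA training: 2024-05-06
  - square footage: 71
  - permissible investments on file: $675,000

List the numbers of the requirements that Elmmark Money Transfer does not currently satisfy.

1. AML compliance program present → met
2. tangible net worth $700,000 ≥ $650,000 → met
3. condition 'offers currency exchange' holds; independent AML audit 353 days ago vs limit 270 → not met
4. agent list present → met
5. record-retention policy absent → not met
6. designated compliance officers 3 ≥ 2 → met
7. days since last SAR review 19 ≤ 34 → met
8. condition 'transmits funds internationally' holds; sanctions-list screening review 511 days ago vs limit 540 → met
9. BSA training 65 days ago vs limit 60 → not met
10. surety bond $500,000 ≥ $475,000 → met
11. permissible investments $675,000 < $875,000 → not met
Not met: 3, 5, 9, 11

3, 5, 9, 11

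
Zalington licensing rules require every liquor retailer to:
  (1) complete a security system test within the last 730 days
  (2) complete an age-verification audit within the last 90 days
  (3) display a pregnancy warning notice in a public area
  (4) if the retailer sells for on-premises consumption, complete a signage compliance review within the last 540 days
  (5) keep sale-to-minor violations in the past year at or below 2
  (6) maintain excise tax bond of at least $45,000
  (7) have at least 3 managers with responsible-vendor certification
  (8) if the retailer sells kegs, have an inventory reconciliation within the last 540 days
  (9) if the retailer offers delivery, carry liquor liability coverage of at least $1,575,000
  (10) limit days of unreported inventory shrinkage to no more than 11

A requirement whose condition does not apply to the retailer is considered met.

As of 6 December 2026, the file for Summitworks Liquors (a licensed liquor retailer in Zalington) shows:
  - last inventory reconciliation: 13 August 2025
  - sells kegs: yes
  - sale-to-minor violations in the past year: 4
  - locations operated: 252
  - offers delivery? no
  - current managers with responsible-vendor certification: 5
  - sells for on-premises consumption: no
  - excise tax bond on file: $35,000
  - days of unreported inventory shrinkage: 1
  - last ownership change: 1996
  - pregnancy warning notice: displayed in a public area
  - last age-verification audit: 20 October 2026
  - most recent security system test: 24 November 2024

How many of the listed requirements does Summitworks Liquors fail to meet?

1. security system test 742 days ago vs limit 730 → not met
2. age-verification audit 47 days ago vs limit 90 → met
3. pregnancy warning notice present → met
4. condition 'sells for on-premises consumption' does not hold → requirement n/a → met
5. sale-to-minor violations in the past year 4 > 2 → not met
6. excise tax bond $35,000 < $45,000 → not met
7. managers with responsible-vendor certification 5 ≥ 3 → met
8. condition 'sells kegs' holds; inventory reconciliation 480 days ago vs limit 540 → met
9. condition 'offers delivery' does not hold → requirement n/a → met
10. days of unreported inventory shrinkage 1 ≤ 11 → met
Not met: 3 of 10

3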